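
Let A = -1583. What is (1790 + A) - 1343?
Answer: -1136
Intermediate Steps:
(1790 + A) - 1343 = (1790 - 1583) - 1343 = 207 - 1343 = -1136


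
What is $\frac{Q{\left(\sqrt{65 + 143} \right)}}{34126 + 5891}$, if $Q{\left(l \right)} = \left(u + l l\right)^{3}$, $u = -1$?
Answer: $\frac{2956581}{13339} \approx 221.65$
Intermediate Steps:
$Q{\left(l \right)} = \left(-1 + l^{2}\right)^{3}$ ($Q{\left(l \right)} = \left(-1 + l l\right)^{3} = \left(-1 + l^{2}\right)^{3}$)
$\frac{Q{\left(\sqrt{65 + 143} \right)}}{34126 + 5891} = \frac{\left(-1 + \left(\sqrt{65 + 143}\right)^{2}\right)^{3}}{34126 + 5891} = \frac{\left(-1 + \left(\sqrt{208}\right)^{2}\right)^{3}}{40017} = \left(-1 + \left(4 \sqrt{13}\right)^{2}\right)^{3} \cdot \frac{1}{40017} = \left(-1 + 208\right)^{3} \cdot \frac{1}{40017} = 207^{3} \cdot \frac{1}{40017} = 8869743 \cdot \frac{1}{40017} = \frac{2956581}{13339}$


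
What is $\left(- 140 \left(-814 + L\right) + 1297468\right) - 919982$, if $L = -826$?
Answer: $607086$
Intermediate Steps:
$\left(- 140 \left(-814 + L\right) + 1297468\right) - 919982 = \left(- 140 \left(-814 - 826\right) + 1297468\right) - 919982 = \left(\left(-140\right) \left(-1640\right) + 1297468\right) - 919982 = \left(229600 + 1297468\right) - 919982 = 1527068 - 919982 = 607086$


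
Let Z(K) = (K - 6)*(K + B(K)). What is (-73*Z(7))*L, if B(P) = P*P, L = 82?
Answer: -335216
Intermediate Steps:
B(P) = P²
Z(K) = (-6 + K)*(K + K²) (Z(K) = (K - 6)*(K + K²) = (-6 + K)*(K + K²))
(-73*Z(7))*L = -511*(-6 + 7² - 5*7)*82 = -511*(-6 + 49 - 35)*82 = -511*8*82 = -73*56*82 = -4088*82 = -335216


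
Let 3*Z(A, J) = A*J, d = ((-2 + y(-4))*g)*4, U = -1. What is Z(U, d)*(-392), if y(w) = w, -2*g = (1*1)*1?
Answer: 1568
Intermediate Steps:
g = -½ (g = -1*1/2 = -1/2 = -½*1 = -½ ≈ -0.50000)
d = 12 (d = ((-2 - 4)*(-½))*4 = -6*(-½)*4 = 3*4 = 12)
Z(A, J) = A*J/3 (Z(A, J) = (A*J)/3 = A*J/3)
Z(U, d)*(-392) = ((⅓)*(-1)*12)*(-392) = -4*(-392) = 1568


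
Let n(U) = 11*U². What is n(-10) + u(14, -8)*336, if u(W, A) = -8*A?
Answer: 22604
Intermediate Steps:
n(-10) + u(14, -8)*336 = 11*(-10)² - 8*(-8)*336 = 11*100 + 64*336 = 1100 + 21504 = 22604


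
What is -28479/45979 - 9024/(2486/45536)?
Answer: -9446808644325/57151897 ≈ -1.6529e+5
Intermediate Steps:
-28479/45979 - 9024/(2486/45536) = -28479*1/45979 - 9024/(2486*(1/45536)) = -28479/45979 - 9024/1243/22768 = -28479/45979 - 9024*22768/1243 = -28479/45979 - 205458432/1243 = -9446808644325/57151897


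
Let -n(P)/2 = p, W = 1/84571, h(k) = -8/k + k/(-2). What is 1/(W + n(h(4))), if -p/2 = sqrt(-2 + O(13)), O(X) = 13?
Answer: -84571/1258796711215 + 28609016164*sqrt(11)/1258796711215 ≈ 0.075378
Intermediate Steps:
h(k) = -8/k - k/2 (h(k) = -8/k + k*(-1/2) = -8/k - k/2)
p = -2*sqrt(11) (p = -2*sqrt(-2 + 13) = -2*sqrt(11) ≈ -6.6332)
W = 1/84571 ≈ 1.1824e-5
n(P) = 4*sqrt(11) (n(P) = -(-4)*sqrt(11) = 4*sqrt(11))
1/(W + n(h(4))) = 1/(1/84571 + 4*sqrt(11))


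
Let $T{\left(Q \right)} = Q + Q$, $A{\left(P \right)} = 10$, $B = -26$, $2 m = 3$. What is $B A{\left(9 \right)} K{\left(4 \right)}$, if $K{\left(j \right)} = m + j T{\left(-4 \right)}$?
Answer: $7930$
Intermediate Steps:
$m = \frac{3}{2}$ ($m = \frac{1}{2} \cdot 3 = \frac{3}{2} \approx 1.5$)
$T{\left(Q \right)} = 2 Q$
$K{\left(j \right)} = \frac{3}{2} - 8 j$ ($K{\left(j \right)} = \frac{3}{2} + j 2 \left(-4\right) = \frac{3}{2} + j \left(-8\right) = \frac{3}{2} - 8 j$)
$B A{\left(9 \right)} K{\left(4 \right)} = \left(-26\right) 10 \left(\frac{3}{2} - 32\right) = - 260 \left(\frac{3}{2} - 32\right) = \left(-260\right) \left(- \frac{61}{2}\right) = 7930$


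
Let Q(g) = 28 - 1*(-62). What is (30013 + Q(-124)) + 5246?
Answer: 35349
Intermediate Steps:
Q(g) = 90 (Q(g) = 28 + 62 = 90)
(30013 + Q(-124)) + 5246 = (30013 + 90) + 5246 = 30103 + 5246 = 35349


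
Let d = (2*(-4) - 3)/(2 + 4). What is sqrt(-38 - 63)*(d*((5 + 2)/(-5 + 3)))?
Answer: 77*I*sqrt(101)/12 ≈ 64.487*I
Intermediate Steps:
d = -11/6 (d = (-8 - 3)/6 = -11*1/6 = -11/6 ≈ -1.8333)
sqrt(-38 - 63)*(d*((5 + 2)/(-5 + 3))) = sqrt(-38 - 63)*(-11*(5 + 2)/(6*(-5 + 3))) = sqrt(-101)*(-77/(6*(-2))) = (I*sqrt(101))*(-77*(-1)/(6*2)) = (I*sqrt(101))*(-11/6*(-7/2)) = (I*sqrt(101))*(77/12) = 77*I*sqrt(101)/12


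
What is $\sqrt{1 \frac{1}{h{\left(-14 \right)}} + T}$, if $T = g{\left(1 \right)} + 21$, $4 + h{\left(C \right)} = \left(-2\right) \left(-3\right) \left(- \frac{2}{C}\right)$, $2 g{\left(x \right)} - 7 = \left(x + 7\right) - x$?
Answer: $\frac{\sqrt{13398}}{22} \approx 5.2614$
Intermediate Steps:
$g{\left(x \right)} = 7$ ($g{\left(x \right)} = \frac{7}{2} + \frac{\left(x + 7\right) - x}{2} = \frac{7}{2} + \frac{\left(7 + x\right) - x}{2} = \frac{7}{2} + \frac{1}{2} \cdot 7 = \frac{7}{2} + \frac{7}{2} = 7$)
$h{\left(C \right)} = -4 - \frac{12}{C}$ ($h{\left(C \right)} = -4 + \left(-2\right) \left(-3\right) \left(- \frac{2}{C}\right) = -4 + 6 \left(- \frac{2}{C}\right) = -4 - \frac{12}{C}$)
$T = 28$ ($T = 7 + 21 = 28$)
$\sqrt{1 \frac{1}{h{\left(-14 \right)}} + T} = \sqrt{1 \frac{1}{-4 - \frac{12}{-14}} + 28} = \sqrt{1 \frac{1}{-4 - - \frac{6}{7}} + 28} = \sqrt{1 \frac{1}{-4 + \frac{6}{7}} + 28} = \sqrt{1 \frac{1}{- \frac{22}{7}} + 28} = \sqrt{1 \left(- \frac{7}{22}\right) + 28} = \sqrt{- \frac{7}{22} + 28} = \sqrt{\frac{609}{22}} = \frac{\sqrt{13398}}{22}$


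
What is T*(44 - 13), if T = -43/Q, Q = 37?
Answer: -1333/37 ≈ -36.027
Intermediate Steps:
T = -43/37 ≈ -1.1622
T*(44 - 13) = -43*(44 - 13)/37 = -43/37*31 = -1333/37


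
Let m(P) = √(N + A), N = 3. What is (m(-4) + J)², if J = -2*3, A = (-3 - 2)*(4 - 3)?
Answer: (6 - I*√2)² ≈ 34.0 - 16.971*I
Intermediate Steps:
A = -5 (A = -5*1 = -5)
m(P) = I*√2 (m(P) = √(3 - 5) = √(-2) = I*√2)
J = -6
(m(-4) + J)² = (I*√2 - 6)² = (-6 + I*√2)²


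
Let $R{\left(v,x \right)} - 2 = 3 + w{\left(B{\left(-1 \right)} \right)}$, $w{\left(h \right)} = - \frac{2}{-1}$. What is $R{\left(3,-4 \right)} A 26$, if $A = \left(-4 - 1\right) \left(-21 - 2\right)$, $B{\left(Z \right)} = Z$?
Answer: $20930$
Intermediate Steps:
$w{\left(h \right)} = 2$ ($w{\left(h \right)} = \left(-2\right) \left(-1\right) = 2$)
$R{\left(v,x \right)} = 7$ ($R{\left(v,x \right)} = 2 + \left(3 + 2\right) = 2 + 5 = 7$)
$A = 115$ ($A = \left(-5\right) \left(-23\right) = 115$)
$R{\left(3,-4 \right)} A 26 = 7 \cdot 115 \cdot 26 = 805 \cdot 26 = 20930$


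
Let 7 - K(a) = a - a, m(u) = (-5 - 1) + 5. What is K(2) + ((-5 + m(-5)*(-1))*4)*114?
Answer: -1817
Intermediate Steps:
m(u) = -1 (m(u) = -6 + 5 = -1)
K(a) = 7 (K(a) = 7 - (a - a) = 7 - 1*0 = 7 + 0 = 7)
K(2) + ((-5 + m(-5)*(-1))*4)*114 = 7 + ((-5 - 1*(-1))*4)*114 = 7 + ((-5 + 1)*4)*114 = 7 - 4*4*114 = 7 - 16*114 = 7 - 1824 = -1817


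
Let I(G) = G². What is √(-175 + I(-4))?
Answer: I*√159 ≈ 12.61*I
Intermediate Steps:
√(-175 + I(-4)) = √(-175 + (-4)²) = √(-175 + 16) = √(-159) = I*√159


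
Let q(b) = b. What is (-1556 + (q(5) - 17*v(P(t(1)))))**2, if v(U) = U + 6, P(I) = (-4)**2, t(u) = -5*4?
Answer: 3705625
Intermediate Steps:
t(u) = -20
P(I) = 16
v(U) = 6 + U
(-1556 + (q(5) - 17*v(P(t(1)))))**2 = (-1556 + (5 - 17*(6 + 16)))**2 = (-1556 + (5 - 17*22))**2 = (-1556 + (5 - 374))**2 = (-1556 - 369)**2 = (-1925)**2 = 3705625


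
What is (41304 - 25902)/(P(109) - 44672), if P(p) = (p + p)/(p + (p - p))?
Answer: -2567/7445 ≈ -0.34480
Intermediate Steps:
P(p) = 2 (P(p) = (2*p)/(p + 0) = (2*p)/p = 2)
(41304 - 25902)/(P(109) - 44672) = (41304 - 25902)/(2 - 44672) = 15402/(-44670) = 15402*(-1/44670) = -2567/7445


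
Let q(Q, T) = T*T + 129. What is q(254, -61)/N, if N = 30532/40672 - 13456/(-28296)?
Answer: 19780318800/6300071 ≈ 3139.7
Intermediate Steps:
q(Q, T) = 129 + T² (q(Q, T) = T² + 129 = 129 + T²)
N = 44100497/35964216 (N = 30532*(1/40672) - 13456*(-1/28296) = 7633/10168 + 1682/3537 = 44100497/35964216 ≈ 1.2262)
q(254, -61)/N = (129 + (-61)²)/(44100497/35964216) = (129 + 3721)*(35964216/44100497) = 3850*(35964216/44100497) = 19780318800/6300071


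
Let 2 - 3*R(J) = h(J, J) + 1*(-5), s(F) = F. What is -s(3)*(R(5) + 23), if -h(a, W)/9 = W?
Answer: -121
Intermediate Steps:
h(a, W) = -9*W
R(J) = 7/3 + 3*J (R(J) = 2/3 - (-9*J + 1*(-5))/3 = 2/3 - (-9*J - 5)/3 = 2/3 - (-5 - 9*J)/3 = 2/3 + (5/3 + 3*J) = 7/3 + 3*J)
-s(3)*(R(5) + 23) = -3*((7/3 + 3*5) + 23) = -3*((7/3 + 15) + 23) = -3*(52/3 + 23) = -3*121/3 = -1*121 = -121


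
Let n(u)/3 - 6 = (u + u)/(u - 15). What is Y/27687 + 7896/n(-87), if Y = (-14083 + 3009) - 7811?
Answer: 412117731/1208999 ≈ 340.88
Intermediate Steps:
Y = -18885 (Y = -11074 - 7811 = -18885)
n(u) = 18 + 6*u/(-15 + u) (n(u) = 18 + 3*((u + u)/(u - 15)) = 18 + 3*((2*u)/(-15 + u)) = 18 + 3*(2*u/(-15 + u)) = 18 + 6*u/(-15 + u))
Y/27687 + 7896/n(-87) = -18885/27687 + 7896/((6*(-45 + 4*(-87))/(-15 - 87))) = -18885*1/27687 + 7896/((6*(-45 - 348)/(-102))) = -6295/9229 + 7896/((6*(-1/102)*(-393))) = -6295/9229 + 7896/(393/17) = -6295/9229 + 7896*(17/393) = -6295/9229 + 44744/131 = 412117731/1208999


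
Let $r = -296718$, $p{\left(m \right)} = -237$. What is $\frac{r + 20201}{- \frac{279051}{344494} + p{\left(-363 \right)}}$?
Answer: $\frac{95258447398}{81924129} \approx 1162.8$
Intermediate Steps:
$\frac{r + 20201}{- \frac{279051}{344494} + p{\left(-363 \right)}} = \frac{-296718 + 20201}{- \frac{279051}{344494} - 237} = - \frac{276517}{\left(-279051\right) \frac{1}{344494} - 237} = - \frac{276517}{- \frac{279051}{344494} - 237} = - \frac{276517}{- \frac{81924129}{344494}} = \left(-276517\right) \left(- \frac{344494}{81924129}\right) = \frac{95258447398}{81924129}$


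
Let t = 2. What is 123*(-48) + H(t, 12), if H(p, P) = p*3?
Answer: -5898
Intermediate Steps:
H(p, P) = 3*p
123*(-48) + H(t, 12) = 123*(-48) + 3*2 = -5904 + 6 = -5898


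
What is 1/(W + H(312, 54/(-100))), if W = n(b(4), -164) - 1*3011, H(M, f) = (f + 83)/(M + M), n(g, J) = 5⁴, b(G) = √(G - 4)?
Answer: -31200/74439077 ≈ -0.00041913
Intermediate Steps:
b(G) = √(-4 + G)
n(g, J) = 625
H(M, f) = (83 + f)/(2*M) (H(M, f) = (83 + f)/((2*M)) = (83 + f)*(1/(2*M)) = (83 + f)/(2*M))
W = -2386 (W = 625 - 1*3011 = 625 - 3011 = -2386)
1/(W + H(312, 54/(-100))) = 1/(-2386 + (½)*(83 + 54/(-100))/312) = 1/(-2386 + (½)*(1/312)*(83 + 54*(-1/100))) = 1/(-2386 + (½)*(1/312)*(83 - 27/50)) = 1/(-2386 + (½)*(1/312)*(4123/50)) = 1/(-2386 + 4123/31200) = 1/(-74439077/31200) = -31200/74439077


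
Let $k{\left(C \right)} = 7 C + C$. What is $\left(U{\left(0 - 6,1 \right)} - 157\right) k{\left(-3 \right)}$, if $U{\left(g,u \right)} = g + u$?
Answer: $3888$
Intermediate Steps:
$k{\left(C \right)} = 8 C$
$\left(U{\left(0 - 6,1 \right)} - 157\right) k{\left(-3 \right)} = \left(\left(\left(0 - 6\right) + 1\right) - 157\right) 8 \left(-3\right) = \left(\left(-6 + 1\right) - 157\right) \left(-24\right) = \left(-5 - 157\right) \left(-24\right) = \left(-162\right) \left(-24\right) = 3888$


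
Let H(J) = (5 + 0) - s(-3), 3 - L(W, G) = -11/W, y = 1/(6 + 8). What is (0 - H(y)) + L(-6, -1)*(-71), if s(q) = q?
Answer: -545/6 ≈ -90.833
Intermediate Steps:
y = 1/14 ≈ 0.071429
L(W, G) = 3 + 11/W (L(W, G) = 3 - (-11)/W = 3 + 11/W)
H(J) = 8 (H(J) = (5 + 0) - 1*(-3) = 5 + 3 = 8)
(0 - H(y)) + L(-6, -1)*(-71) = (0 - 1*8) + (3 + 11/(-6))*(-71) = (0 - 8) + (3 + 11*(-⅙))*(-71) = -8 + (3 - 11/6)*(-71) = -8 + (7/6)*(-71) = -8 - 497/6 = -545/6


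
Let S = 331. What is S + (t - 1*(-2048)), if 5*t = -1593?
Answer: 10302/5 ≈ 2060.4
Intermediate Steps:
t = -1593/5 (t = (⅕)*(-1593) = -1593/5 ≈ -318.60)
S + (t - 1*(-2048)) = 331 + (-1593/5 - 1*(-2048)) = 331 + (-1593/5 + 2048) = 331 + 8647/5 = 10302/5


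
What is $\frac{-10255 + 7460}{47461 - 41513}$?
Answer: $- \frac{2795}{5948} \approx -0.46991$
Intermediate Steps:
$\frac{-10255 + 7460}{47461 - 41513} = - \frac{2795}{5948}$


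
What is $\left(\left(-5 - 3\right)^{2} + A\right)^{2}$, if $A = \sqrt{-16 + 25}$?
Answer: $4489$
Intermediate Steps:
$A = 3$ ($A = \sqrt{9} = 3$)
$\left(\left(-5 - 3\right)^{2} + A\right)^{2} = \left(\left(-5 - 3\right)^{2} + 3\right)^{2} = \left(\left(-8\right)^{2} + 3\right)^{2} = \left(64 + 3\right)^{2} = 67^{2} = 4489$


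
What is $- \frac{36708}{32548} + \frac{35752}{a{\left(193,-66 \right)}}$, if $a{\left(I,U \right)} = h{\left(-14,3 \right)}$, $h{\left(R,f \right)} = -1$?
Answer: $- \frac{290923201}{8137} \approx -35753.0$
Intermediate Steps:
$a{\left(I,U \right)} = -1$
$- \frac{36708}{32548} + \frac{35752}{a{\left(193,-66 \right)}} = - \frac{36708}{32548} + \frac{35752}{-1} = \left(-36708\right) \frac{1}{32548} + 35752 \left(-1\right) = - \frac{9177}{8137} - 35752 = - \frac{290923201}{8137}$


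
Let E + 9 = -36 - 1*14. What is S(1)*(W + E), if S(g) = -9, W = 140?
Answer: -729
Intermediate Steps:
E = -59 (E = -9 + (-36 - 1*14) = -9 + (-36 - 14) = -9 - 50 = -59)
S(1)*(W + E) = -9*(140 - 59) = -9*81 = -729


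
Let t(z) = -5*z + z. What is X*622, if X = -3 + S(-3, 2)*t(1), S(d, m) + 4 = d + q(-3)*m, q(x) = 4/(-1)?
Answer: 35454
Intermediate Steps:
q(x) = -4 (q(x) = 4*(-1) = -4)
S(d, m) = -4 + d - 4*m (S(d, m) = -4 + (d - 4*m) = -4 + d - 4*m)
t(z) = -4*z
X = 57 (X = -3 + (-4 - 3 - 4*2)*(-4*1) = -3 + (-4 - 3 - 8)*(-4) = -3 - 15*(-4) = -3 + 60 = 57)
X*622 = 57*622 = 35454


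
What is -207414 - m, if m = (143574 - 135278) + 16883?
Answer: -232593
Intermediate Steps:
m = 25179 (m = 8296 + 16883 = 25179)
-207414 - m = -207414 - 1*25179 = -207414 - 25179 = -232593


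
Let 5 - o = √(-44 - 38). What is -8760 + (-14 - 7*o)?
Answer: -8809 + 7*I*√82 ≈ -8809.0 + 63.388*I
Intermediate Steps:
o = 5 - I*√82 (o = 5 - √(-44 - 38) = 5 - √(-82) = 5 - I*√82 ≈ 5.0 - 9.0554*I)
-8760 + (-14 - 7*o) = -8760 + (-14 - 7*(5 - I*√82)) = -8760 + (-14 + (-35 + 7*I*√82)) = -8760 + (-49 + 7*I*√82) = -8809 + 7*I*√82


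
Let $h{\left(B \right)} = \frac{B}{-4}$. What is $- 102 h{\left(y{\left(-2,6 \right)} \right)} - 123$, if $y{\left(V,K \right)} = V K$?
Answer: $-429$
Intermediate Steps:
$y{\left(V,K \right)} = K V$
$h{\left(B \right)} = - \frac{B}{4}$ ($h{\left(B \right)} = B \left(- \frac{1}{4}\right) = - \frac{B}{4}$)
$- 102 h{\left(y{\left(-2,6 \right)} \right)} - 123 = - 102 \left(- \frac{6 \left(-2\right)}{4}\right) - 123 = - 102 \left(\left(- \frac{1}{4}\right) \left(-12\right)\right) - 123 = \left(-102\right) 3 - 123 = -306 - 123 = -429$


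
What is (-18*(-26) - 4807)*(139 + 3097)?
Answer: -14041004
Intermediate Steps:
(-18*(-26) - 4807)*(139 + 3097) = (468 - 4807)*3236 = -4339*3236 = -14041004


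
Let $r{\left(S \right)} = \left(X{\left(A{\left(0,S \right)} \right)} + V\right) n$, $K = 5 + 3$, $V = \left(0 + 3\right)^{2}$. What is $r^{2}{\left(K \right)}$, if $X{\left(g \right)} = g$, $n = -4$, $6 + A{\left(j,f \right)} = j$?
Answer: $144$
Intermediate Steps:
$A{\left(j,f \right)} = -6 + j$
$V = 9$ ($V = 3^{2} = 9$)
$K = 8$
$r{\left(S \right)} = -12$ ($r{\left(S \right)} = \left(\left(-6 + 0\right) + 9\right) \left(-4\right) = \left(-6 + 9\right) \left(-4\right) = 3 \left(-4\right) = -12$)
$r^{2}{\left(K \right)} = \left(-12\right)^{2} = 144$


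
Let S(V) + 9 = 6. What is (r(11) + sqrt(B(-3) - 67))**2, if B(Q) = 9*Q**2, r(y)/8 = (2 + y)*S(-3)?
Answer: (-312 + sqrt(14))**2 ≈ 95023.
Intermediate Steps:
S(V) = -3 (S(V) = -9 + 6 = -3)
r(y) = -48 - 24*y (r(y) = 8*((2 + y)*(-3)) = 8*(-6 - 3*y) = -48 - 24*y)
(r(11) + sqrt(B(-3) - 67))**2 = ((-48 - 24*11) + sqrt(9*(-3)**2 - 67))**2 = ((-48 - 264) + sqrt(9*9 - 67))**2 = (-312 + sqrt(81 - 67))**2 = (-312 + sqrt(14))**2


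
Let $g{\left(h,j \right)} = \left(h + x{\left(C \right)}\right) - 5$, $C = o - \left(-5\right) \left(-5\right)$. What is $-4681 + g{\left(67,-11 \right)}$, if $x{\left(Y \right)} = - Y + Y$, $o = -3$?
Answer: $-4619$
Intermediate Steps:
$C = -28$ ($C = -3 - \left(-5\right) \left(-5\right) = -3 - 25 = -28$)
$x{\left(Y \right)} = 0$
$g{\left(h,j \right)} = -5 + h$ ($g{\left(h,j \right)} = \left(h + 0\right) - 5 = h - 5 = -5 + h$)
$-4681 + g{\left(67,-11 \right)} = -4681 + \left(-5 + 67\right) = -4681 + 62 = -4619$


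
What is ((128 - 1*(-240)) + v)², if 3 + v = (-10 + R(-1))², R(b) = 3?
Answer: 171396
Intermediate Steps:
v = 46 (v = -3 + (-10 + 3)² = -3 + (-7)² = -3 + 49 = 46)
((128 - 1*(-240)) + v)² = ((128 - 1*(-240)) + 46)² = ((128 + 240) + 46)² = (368 + 46)² = 414² = 171396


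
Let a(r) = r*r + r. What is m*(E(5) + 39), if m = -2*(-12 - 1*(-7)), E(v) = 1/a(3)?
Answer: 2345/6 ≈ 390.83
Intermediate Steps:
a(r) = r + r**2 (a(r) = r**2 + r = r + r**2)
E(v) = 1/12 (E(v) = 1/(3*(1 + 3)) = 1/(3*4) = 1/12)
m = 10 (m = -2*(-12 + 7) = -2*(-5) = 10)
m*(E(5) + 39) = 10*(1/12 + 39) = 10*(469/12) = 2345/6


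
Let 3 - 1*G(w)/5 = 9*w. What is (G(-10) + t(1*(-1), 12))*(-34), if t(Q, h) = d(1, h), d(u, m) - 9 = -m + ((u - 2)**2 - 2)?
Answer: -15674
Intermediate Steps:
G(w) = 15 - 45*w
d(u, m) = 7 + (-2 + u)**2 - m (d(u, m) = 9 + (-m + ((u - 2)**2 - 2)) = 9 + (-m + ((-2 + u)**2 - 2)) = 9 + (-m + (-2 + (-2 + u)**2)) = 9 + (-2 + (-2 + u)**2 - m) = 7 + (-2 + u)**2 - m)
t(Q, h) = 8 - h (t(Q, h) = 7 + (-2 + 1)**2 - h = 7 + (-1)**2 - h = 7 + 1 - h = 8 - h)
(G(-10) + t(1*(-1), 12))*(-34) = ((15 - 45*(-10)) + (8 - 1*12))*(-34) = ((15 + 450) + (8 - 12))*(-34) = (465 - 4)*(-34) = 461*(-34) = -15674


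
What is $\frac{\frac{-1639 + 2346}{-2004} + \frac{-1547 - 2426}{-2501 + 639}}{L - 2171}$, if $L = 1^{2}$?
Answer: $- \frac{3322729}{4048621080} \approx -0.00082071$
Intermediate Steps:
$L = 1$
$\frac{\frac{-1639 + 2346}{-2004} + \frac{-1547 - 2426}{-2501 + 639}}{L - 2171} = \frac{\frac{-1639 + 2346}{-2004} + \frac{-1547 - 2426}{-2501 + 639}}{1 - 2171} = \frac{707 \left(- \frac{1}{2004}\right) - \frac{3973}{-1862}}{-2170} = \left(- \frac{707}{2004} - - \frac{3973}{1862}\right) \left(- \frac{1}{2170}\right) = \left(- \frac{707}{2004} + \frac{3973}{1862}\right) \left(- \frac{1}{2170}\right) = \frac{3322729}{1865724} \left(- \frac{1}{2170}\right) = - \frac{3322729}{4048621080}$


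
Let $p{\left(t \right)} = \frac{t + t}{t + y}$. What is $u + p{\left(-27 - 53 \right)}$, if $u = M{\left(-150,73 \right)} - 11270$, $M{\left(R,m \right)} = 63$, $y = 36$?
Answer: $- \frac{123237}{11} \approx -11203.0$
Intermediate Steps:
$p{\left(t \right)} = \frac{2 t}{36 + t}$ ($p{\left(t \right)} = \frac{t + t}{t + 36} = \frac{2 t}{36 + t}$)
$u = -11207$ ($u = 63 - 11270 = -11207$)
$u + p{\left(-27 - 53 \right)} = -11207 + \frac{2 \left(-27 - 53\right)}{36 - 80} = -11207 + 2 \left(-80\right) \frac{1}{36 - 80} = -11207 + 2 \left(-80\right) \frac{1}{-44} = -11207 + 2 \left(-80\right) \left(- \frac{1}{44}\right) = -11207 + \frac{40}{11} = - \frac{123237}{11}$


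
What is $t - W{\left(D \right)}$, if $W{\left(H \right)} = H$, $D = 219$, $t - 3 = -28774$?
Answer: $-28990$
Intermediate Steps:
$t = -28771$ ($t = 3 - 28774 = -28771$)
$t - W{\left(D \right)} = -28771 - 219 = -28990$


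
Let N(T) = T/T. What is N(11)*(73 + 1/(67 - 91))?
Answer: 1751/24 ≈ 72.958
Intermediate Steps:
N(T) = 1
N(11)*(73 + 1/(67 - 91)) = 1*(73 + 1/(67 - 91)) = 1*(73 + 1/(-24)) = 1*(73 - 1/24) = 1*(1751/24) = 1751/24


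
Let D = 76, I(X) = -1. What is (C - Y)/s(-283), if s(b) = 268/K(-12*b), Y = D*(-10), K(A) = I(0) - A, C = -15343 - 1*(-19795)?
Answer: -4426291/67 ≈ -66064.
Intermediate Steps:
C = 4452 (C = -15343 + 19795 = 4452)
K(A) = -1 - A
Y = -760 (Y = 76*(-10) = -760)
s(b) = 268/(-1 + 12*b) (s(b) = 268/(-1 - (-12)*b) = 268/(-1 + 12*b))
(C - Y)/s(-283) = (4452 - 1*(-760))/((268/(-1 + 12*(-283)))) = (4452 + 760)/((268/(-1 - 3396))) = 5212/((268/(-3397))) = 5212/((268*(-1/3397))) = 5212/(-268/3397) = 5212*(-3397/268) = -4426291/67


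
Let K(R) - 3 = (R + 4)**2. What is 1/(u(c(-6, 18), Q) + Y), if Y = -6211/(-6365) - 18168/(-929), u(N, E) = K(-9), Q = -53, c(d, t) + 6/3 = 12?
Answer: 5913085/286975719 ≈ 0.020605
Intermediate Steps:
c(d, t) = 10 (c(d, t) = -2 + 12 = 10)
K(R) = 3 + (4 + R)**2 (K(R) = 3 + (R + 4)**2 = 3 + (4 + R)**2)
u(N, E) = 28 (u(N, E) = 3 + (4 - 9)**2 = 3 + (-5)**2 = 3 + 25 = 28)
Y = 121409339/5913085 (Y = -6211*(-1/6365) - 18168*(-1/929) = 6211/6365 + 18168/929 = 121409339/5913085 ≈ 20.532)
1/(u(c(-6, 18), Q) + Y) = 1/(28 + 121409339/5913085) = 1/(286975719/5913085) = 5913085/286975719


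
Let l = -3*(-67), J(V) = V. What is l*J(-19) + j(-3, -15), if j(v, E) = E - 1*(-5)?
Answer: -3829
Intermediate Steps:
j(v, E) = 5 + E (j(v, E) = E + 5 = 5 + E)
l = 201
l*J(-19) + j(-3, -15) = 201*(-19) + (5 - 15) = -3819 - 10 = -3829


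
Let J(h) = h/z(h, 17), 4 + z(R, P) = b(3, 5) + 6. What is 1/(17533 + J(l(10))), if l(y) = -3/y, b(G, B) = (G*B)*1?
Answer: 170/2980607 ≈ 5.7035e-5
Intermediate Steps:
b(G, B) = B*G (b(G, B) = (B*G)*1 = B*G)
z(R, P) = 17 (z(R, P) = -4 + (5*3 + 6) = -4 + (15 + 6) = -4 + 21 = 17)
J(h) = h/17
1/(17533 + J(l(10))) = 1/(17533 + (-3/10)/17) = 1/(17533 + (-3*1/10)/17) = 1/(17533 + (1/17)*(-3/10)) = 1/(17533 - 3/170) = 1/(2980607/170) = 170/2980607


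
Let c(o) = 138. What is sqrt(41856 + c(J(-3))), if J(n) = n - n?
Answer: 3*sqrt(4666) ≈ 204.92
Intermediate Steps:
J(n) = 0
sqrt(41856 + c(J(-3))) = sqrt(41856 + 138) = sqrt(41994) = 3*sqrt(4666)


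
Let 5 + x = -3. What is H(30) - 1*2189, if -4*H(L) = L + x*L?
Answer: -4273/2 ≈ -2136.5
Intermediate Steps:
x = -8 (x = -5 - 3 = -8)
H(L) = 7*L/4 (H(L) = -(L - 8*L)/4 = -(-7)*L/4 = 7*L/4)
H(30) - 1*2189 = (7/4)*30 - 1*2189 = 105/2 - 2189 = -4273/2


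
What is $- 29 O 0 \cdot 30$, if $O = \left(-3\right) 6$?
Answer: $0$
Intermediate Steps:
$O = -18$
$- 29 O 0 \cdot 30 = - 29 \left(\left(-18\right) 0\right) 30 = \left(-29\right) 0 \cdot 30 = 0 \cdot 30 = 0$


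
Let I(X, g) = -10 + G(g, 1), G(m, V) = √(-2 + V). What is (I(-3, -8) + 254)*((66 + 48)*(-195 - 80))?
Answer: -7649400 - 31350*I ≈ -7.6494e+6 - 31350.0*I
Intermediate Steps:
I(X, g) = -10 + I (I(X, g) = -10 + √(-2 + 1) = -10 + √(-1) = -10 + I)
(I(-3, -8) + 254)*((66 + 48)*(-195 - 80)) = ((-10 + I) + 254)*((66 + 48)*(-195 - 80)) = (244 + I)*(114*(-275)) = (244 + I)*(-31350) = -7649400 - 31350*I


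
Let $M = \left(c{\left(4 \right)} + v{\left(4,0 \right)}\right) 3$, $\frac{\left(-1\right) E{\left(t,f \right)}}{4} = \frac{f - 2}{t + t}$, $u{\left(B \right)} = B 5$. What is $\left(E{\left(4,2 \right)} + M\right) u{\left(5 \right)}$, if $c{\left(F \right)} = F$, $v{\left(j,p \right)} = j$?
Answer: $600$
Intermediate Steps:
$u{\left(B \right)} = 5 B$
$E{\left(t,f \right)} = - \frac{2 \left(-2 + f\right)}{t}$ ($E{\left(t,f \right)} = - 4 \frac{f - 2}{t + t} = - 4 \frac{-2 + f}{2 t} = - \frac{2 \left(-2 + f\right)}{t}$)
$M = 24$ ($M = \left(4 + 4\right) 3 = 8 \cdot 3 = 24$)
$\left(E{\left(4,2 \right)} + M\right) u{\left(5 \right)} = \left(\frac{2 \left(2 - 2\right)}{4} + 24\right) 5 \cdot 5 = \left(2 \cdot \frac{1}{4} \left(2 - 2\right) + 24\right) 25 = \left(2 \cdot \frac{1}{4} \cdot 0 + 24\right) 25 = \left(0 + 24\right) 25 = 24 \cdot 25 = 600$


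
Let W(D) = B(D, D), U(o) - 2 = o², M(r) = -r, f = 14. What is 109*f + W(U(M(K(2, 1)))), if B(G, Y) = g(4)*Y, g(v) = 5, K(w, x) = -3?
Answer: 1581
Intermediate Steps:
B(G, Y) = 5*Y
U(o) = 2 + o²
W(D) = 5*D
109*f + W(U(M(K(2, 1)))) = 109*14 + 5*(2 + (-1*(-3))²) = 1526 + 5*(2 + 3²) = 1526 + 5*(2 + 9) = 1526 + 5*11 = 1526 + 55 = 1581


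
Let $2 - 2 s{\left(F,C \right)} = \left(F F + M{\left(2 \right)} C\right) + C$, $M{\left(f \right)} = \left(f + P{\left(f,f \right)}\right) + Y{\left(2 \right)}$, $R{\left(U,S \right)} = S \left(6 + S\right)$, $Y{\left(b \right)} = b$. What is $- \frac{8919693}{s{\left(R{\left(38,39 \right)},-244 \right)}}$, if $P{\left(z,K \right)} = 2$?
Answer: $\frac{1982154}{342035} \approx 5.7952$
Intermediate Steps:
$M{\left(f \right)} = 4 + f$ ($M{\left(f \right)} = \left(f + 2\right) + 2 = \left(2 + f\right) + 2 = 4 + f$)
$s{\left(F,C \right)} = 1 - \frac{7 C}{2} - \frac{F^{2}}{2}$ ($s{\left(F,C \right)} = 1 - \frac{\left(F F + \left(4 + 2\right) C\right) + C}{2} = 1 - \frac{\left(F^{2} + 6 C\right) + C}{2} = 1 - \frac{F^{2} + 7 C}{2} = 1 - \left(\frac{F^{2}}{2} + \frac{7 C}{2}\right) = 1 - \frac{7 C}{2} - \frac{F^{2}}{2}$)
$- \frac{8919693}{s{\left(R{\left(38,39 \right)},-244 \right)}} = - \frac{8919693}{1 - -854 - \frac{\left(39 \left(6 + 39\right)\right)^{2}}{2}} = - \frac{8919693}{1 + 854 - \frac{\left(39 \cdot 45\right)^{2}}{2}} = - \frac{8919693}{1 + 854 - \frac{1755^{2}}{2}} = - \frac{8919693}{1 + 854 - \frac{3080025}{2}} = - \frac{8919693}{- \frac{3078315}{2}} = \left(-8919693\right) \left(- \frac{2}{3078315}\right) = \frac{1982154}{342035}$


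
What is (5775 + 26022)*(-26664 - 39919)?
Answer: -2117139651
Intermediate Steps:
(5775 + 26022)*(-26664 - 39919) = 31797*(-66583) = -2117139651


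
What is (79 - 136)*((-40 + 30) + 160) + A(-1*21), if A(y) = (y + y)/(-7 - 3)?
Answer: -42729/5 ≈ -8545.8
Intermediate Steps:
A(y) = -y/5 (A(y) = (2*y)/(-10) = (2*y)*(-⅒) = -y/5)
(79 - 136)*((-40 + 30) + 160) + A(-1*21) = (79 - 136)*((-40 + 30) + 160) - (-1)*21/5 = -57*(-10 + 160) - ⅕*(-21) = -57*150 + 21/5 = -8550 + 21/5 = -42729/5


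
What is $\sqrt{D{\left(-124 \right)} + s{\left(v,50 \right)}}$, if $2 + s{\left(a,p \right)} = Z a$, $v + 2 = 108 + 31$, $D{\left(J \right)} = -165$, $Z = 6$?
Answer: $\sqrt{655} \approx 25.593$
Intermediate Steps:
$v = 137$ ($v = -2 + \left(108 + 31\right) = -2 + 139 = 137$)
$s{\left(a,p \right)} = -2 + 6 a$
$\sqrt{D{\left(-124 \right)} + s{\left(v,50 \right)}} = \sqrt{-165 + \left(-2 + 6 \cdot 137\right)} = \sqrt{-165 + \left(-2 + 822\right)} = \sqrt{-165 + 820} = \sqrt{655}$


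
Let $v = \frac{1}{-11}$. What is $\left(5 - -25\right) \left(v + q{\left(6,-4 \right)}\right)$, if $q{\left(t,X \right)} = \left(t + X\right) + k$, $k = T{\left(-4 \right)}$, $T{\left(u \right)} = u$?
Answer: $- \frac{690}{11} \approx -62.727$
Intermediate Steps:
$k = -4$
$v = - \frac{1}{11} \approx -0.090909$
$q{\left(t,X \right)} = -4 + X + t$ ($q{\left(t,X \right)} = \left(t + X\right) - 4 = \left(X + t\right) - 4 = -4 + X + t$)
$\left(5 - -25\right) \left(v + q{\left(6,-4 \right)}\right) = \left(5 - -25\right) \left(- \frac{1}{11} - 2\right) = \left(5 + 25\right) \left(- \frac{1}{11} - 2\right) = 30 \left(- \frac{23}{11}\right) = - \frac{690}{11}$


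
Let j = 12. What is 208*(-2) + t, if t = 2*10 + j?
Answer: -384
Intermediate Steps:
t = 32 (t = 2*10 + 12 = 20 + 12 = 32)
208*(-2) + t = 208*(-2) + 32 = -416 + 32 = -384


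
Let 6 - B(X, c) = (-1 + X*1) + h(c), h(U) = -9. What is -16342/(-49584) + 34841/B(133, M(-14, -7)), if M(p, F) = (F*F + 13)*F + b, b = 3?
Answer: -287607355/966888 ≈ -297.46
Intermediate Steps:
M(p, F) = 3 + F*(13 + F**2) (M(p, F) = (F*F + 13)*F + 3 = (F**2 + 13)*F + 3 = (13 + F**2)*F + 3 = F*(13 + F**2) + 3 = 3 + F*(13 + F**2))
B(X, c) = 16 - X (B(X, c) = 6 - ((-1 + X*1) - 9) = 6 - ((-1 + X) - 9) = 6 - (-10 + X) = 6 + (10 - X) = 16 - X)
-16342/(-49584) + 34841/B(133, M(-14, -7)) = -16342/(-49584) + 34841/(16 - 1*133) = -16342*(-1/49584) + 34841/(16 - 133) = 8171/24792 + 34841/(-117) = 8171/24792 + 34841*(-1/117) = 8171/24792 - 34841/117 = -287607355/966888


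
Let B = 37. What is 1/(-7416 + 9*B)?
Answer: -1/7083 ≈ -0.00014118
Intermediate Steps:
1/(-7416 + 9*B) = 1/(-7416 + 9*37) = 1/(-7416 + 333) = 1/(-7083) = -1/7083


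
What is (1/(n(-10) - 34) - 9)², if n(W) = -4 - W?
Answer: 64009/784 ≈ 81.644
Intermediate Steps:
(1/(n(-10) - 34) - 9)² = (1/((-4 - 1*(-10)) - 34) - 9)² = (1/((-4 + 10) - 34) - 9)² = (1/(6 - 34) - 9)² = (1/(-28) - 9)² = (-1/28 - 9)² = (-253/28)² = 64009/784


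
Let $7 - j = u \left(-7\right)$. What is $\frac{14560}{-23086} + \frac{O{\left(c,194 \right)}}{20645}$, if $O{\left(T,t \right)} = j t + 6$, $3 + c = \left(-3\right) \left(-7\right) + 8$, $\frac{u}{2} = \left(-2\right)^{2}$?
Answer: $- \frac{1306828}{34043605} \approx -0.038387$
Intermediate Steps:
$u = 8$ ($u = 2 \left(-2\right)^{2} = 2 \cdot 4 = 8$)
$c = 26$ ($c = -3 + \left(\left(-3\right) \left(-7\right) + 8\right) = -3 + \left(21 + 8\right) = -3 + 29 = 26$)
$j = 63$ ($j = 7 - 8 \left(-7\right) = 7 - -56 = 7 + 56 = 63$)
$O{\left(T,t \right)} = 6 + 63 t$ ($O{\left(T,t \right)} = 63 t + 6 = 6 + 63 t$)
$\frac{14560}{-23086} + \frac{O{\left(c,194 \right)}}{20645} = \frac{14560}{-23086} + \frac{6 + 63 \cdot 194}{20645} = 14560 \left(- \frac{1}{23086}\right) + \left(6 + 12222\right) \frac{1}{20645} = - \frac{1040}{1649} + 12228 \cdot \frac{1}{20645} = - \frac{1040}{1649} + \frac{12228}{20645} = - \frac{1306828}{34043605}$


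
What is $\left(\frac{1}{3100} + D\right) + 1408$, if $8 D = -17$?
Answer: $\frac{8716427}{6200} \approx 1405.9$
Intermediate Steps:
$D = - \frac{17}{8}$ ($D = \frac{1}{8} \left(-17\right) = - \frac{17}{8} \approx -2.125$)
$\left(\frac{1}{3100} + D\right) + 1408 = \left(\frac{1}{3100} - \frac{17}{8}\right) + 1408 = - \frac{13173}{6200} + 1408 = \frac{8716427}{6200}$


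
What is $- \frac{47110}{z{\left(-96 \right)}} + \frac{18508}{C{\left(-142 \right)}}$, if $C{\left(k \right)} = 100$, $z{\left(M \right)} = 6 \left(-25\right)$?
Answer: $\frac{37436}{75} \approx 499.15$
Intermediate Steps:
$z{\left(M \right)} = -150$
$- \frac{47110}{z{\left(-96 \right)}} + \frac{18508}{C{\left(-142 \right)}} = - \frac{47110}{-150} + \frac{18508}{100} = \left(-47110\right) \left(- \frac{1}{150}\right) + 18508 \cdot \frac{1}{100} = \frac{4711}{15} + \frac{4627}{25} = \frac{37436}{75}$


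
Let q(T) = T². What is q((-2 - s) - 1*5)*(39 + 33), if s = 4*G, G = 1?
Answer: 8712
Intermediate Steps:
s = 4 (s = 4*1 = 4)
q((-2 - s) - 1*5)*(39 + 33) = ((-2 - 1*4) - 1*5)²*(39 + 33) = ((-2 - 4) - 5)²*72 = (-6 - 5)²*72 = (-11)²*72 = 121*72 = 8712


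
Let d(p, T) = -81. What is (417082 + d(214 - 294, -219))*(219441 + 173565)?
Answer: 163883895006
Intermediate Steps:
(417082 + d(214 - 294, -219))*(219441 + 173565) = (417082 - 81)*(219441 + 173565) = 417001*393006 = 163883895006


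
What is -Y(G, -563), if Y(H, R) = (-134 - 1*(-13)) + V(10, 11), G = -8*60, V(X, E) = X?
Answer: 111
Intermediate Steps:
G = -480
Y(H, R) = -111 (Y(H, R) = (-134 - 1*(-13)) + 10 = (-134 + 13) + 10 = -121 + 10 = -111)
-Y(G, -563) = -1*(-111) = 111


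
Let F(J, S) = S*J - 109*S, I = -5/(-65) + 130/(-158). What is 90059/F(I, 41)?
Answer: -92490593/4621069 ≈ -20.015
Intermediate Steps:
I = -766/1027 (I = -5*(-1/65) + 130*(-1/158) = 1/13 - 65/79 = -766/1027 ≈ -0.74586)
F(J, S) = -109*S + J*S (F(J, S) = J*S - 109*S = -109*S + J*S)
90059/F(I, 41) = 90059/((41*(-109 - 766/1027))) = 90059/((41*(-112709/1027))) = 90059/(-4621069/1027) = 90059*(-1027/4621069) = -92490593/4621069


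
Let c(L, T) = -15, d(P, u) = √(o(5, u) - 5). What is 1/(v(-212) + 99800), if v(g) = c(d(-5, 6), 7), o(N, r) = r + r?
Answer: 1/99785 ≈ 1.0022e-5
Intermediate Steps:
o(N, r) = 2*r
d(P, u) = √(-5 + 2*u) (d(P, u) = √(2*u - 5) = √(-5 + 2*u))
v(g) = -15
1/(v(-212) + 99800) = 1/(-15 + 99800) = 1/99785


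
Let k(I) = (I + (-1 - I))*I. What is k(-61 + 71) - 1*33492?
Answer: -33502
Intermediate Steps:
k(I) = -I
k(-61 + 71) - 1*33492 = -(-61 + 71) - 1*33492 = -1*10 - 33492 = -10 - 33492 = -33502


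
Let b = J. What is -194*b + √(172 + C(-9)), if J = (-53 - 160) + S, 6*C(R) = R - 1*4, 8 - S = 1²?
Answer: 39964 + √6114/6 ≈ 39977.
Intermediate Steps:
S = 7 (S = 8 - 1*1² = 8 - 1*1 = 8 - 1 = 7)
C(R) = -⅔ + R/6 (C(R) = (R - 1*4)/6 = (R - 4)/6 = (-4 + R)/6 = -⅔ + R/6)
J = -206 (J = (-53 - 160) + 7 = -213 + 7 = -206)
b = -206
-194*b + √(172 + C(-9)) = -194*(-206) + √(172 + (-⅔ + (⅙)*(-9))) = 39964 + √(172 + (-⅔ - 3/2)) = 39964 + √(172 - 13/6) = 39964 + √(1019/6) = 39964 + √6114/6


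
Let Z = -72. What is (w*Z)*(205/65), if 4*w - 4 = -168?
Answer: 121032/13 ≈ 9310.2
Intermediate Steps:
w = -41 (w = 1 + (1/4)*(-168) = 1 - 42 = -41)
(w*Z)*(205/65) = (-41*(-72))*(205/65) = 2952*(205*(1/65)) = 2952*(41/13) = 121032/13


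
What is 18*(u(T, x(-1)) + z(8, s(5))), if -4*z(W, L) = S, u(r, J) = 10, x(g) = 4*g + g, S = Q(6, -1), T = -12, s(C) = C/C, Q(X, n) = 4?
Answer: 162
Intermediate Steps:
s(C) = 1
S = 4
x(g) = 5*g
z(W, L) = -1 (z(W, L) = -¼*4 = -1)
18*(u(T, x(-1)) + z(8, s(5))) = 18*(10 - 1) = 18*9 = 162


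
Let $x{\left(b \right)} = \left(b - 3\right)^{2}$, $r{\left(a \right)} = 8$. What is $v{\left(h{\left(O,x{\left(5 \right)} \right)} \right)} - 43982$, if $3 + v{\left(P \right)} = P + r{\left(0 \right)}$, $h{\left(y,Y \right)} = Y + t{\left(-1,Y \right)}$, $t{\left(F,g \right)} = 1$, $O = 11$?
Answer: $-43972$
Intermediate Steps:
$x{\left(b \right)} = \left(-3 + b\right)^{2}$
$h{\left(y,Y \right)} = 1 + Y$ ($h{\left(y,Y \right)} = Y + 1 = 1 + Y$)
$v{\left(P \right)} = 5 + P$ ($v{\left(P \right)} = -3 + \left(P + 8\right) = -3 + \left(8 + P\right) = 5 + P$)
$v{\left(h{\left(O,x{\left(5 \right)} \right)} \right)} - 43982 = \left(5 + \left(1 + \left(-3 + 5\right)^{2}\right)\right) - 43982 = \left(5 + \left(1 + 2^{2}\right)\right) - 43982 = \left(5 + \left(1 + 4\right)\right) - 43982 = \left(5 + 5\right) - 43982 = 10 - 43982 = -43972$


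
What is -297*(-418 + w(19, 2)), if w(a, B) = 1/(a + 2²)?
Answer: 2855061/23 ≈ 1.2413e+5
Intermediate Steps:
w(a, B) = 1/(4 + a) (w(a, B) = 1/(a + 4) = 1/(4 + a))
-297*(-418 + w(19, 2)) = -297*(-418 + 1/(4 + 19)) = -297*(-418 + 1/23) = -297*(-9613/23) = 2855061/23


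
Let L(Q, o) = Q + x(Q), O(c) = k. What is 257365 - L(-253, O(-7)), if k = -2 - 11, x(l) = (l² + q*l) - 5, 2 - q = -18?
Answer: 198674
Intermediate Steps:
q = 20 (q = 2 - 1*(-18) = 2 + 18 = 20)
x(l) = -5 + l² + 20*l (x(l) = (l² + 20*l) - 5 = -5 + l² + 20*l)
k = -13
O(c) = -13
L(Q, o) = -5 + Q² + 21*Q (L(Q, o) = Q + (-5 + Q² + 20*Q) = -5 + Q² + 21*Q)
257365 - L(-253, O(-7)) = 257365 - (-5 + (-253)² + 21*(-253)) = 257365 - (-5 + 64009 - 5313) = 257365 - 1*58691 = 257365 - 58691 = 198674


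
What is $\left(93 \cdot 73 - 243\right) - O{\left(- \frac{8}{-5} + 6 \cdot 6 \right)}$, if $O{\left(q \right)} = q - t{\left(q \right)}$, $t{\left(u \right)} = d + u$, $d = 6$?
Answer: $6552$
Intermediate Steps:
$t{\left(u \right)} = 6 + u$
$O{\left(q \right)} = -6$ ($O{\left(q \right)} = q - \left(6 + q\right) = -6$)
$\left(93 \cdot 73 - 243\right) - O{\left(- \frac{8}{-5} + 6 \cdot 6 \right)} = \left(93 \cdot 73 - 243\right) - -6 = \left(6789 - 243\right) + 6 = 6546 + 6 = 6552$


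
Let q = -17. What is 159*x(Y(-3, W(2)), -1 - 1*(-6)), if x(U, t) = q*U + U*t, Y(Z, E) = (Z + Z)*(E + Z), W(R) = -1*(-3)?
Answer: 0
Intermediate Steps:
W(R) = 3
Y(Z, E) = 2*Z*(E + Z) (Y(Z, E) = (2*Z)*(E + Z) = 2*Z*(E + Z))
x(U, t) = -17*U + U*t
159*x(Y(-3, W(2)), -1 - 1*(-6)) = 159*((2*(-3)*(3 - 3))*(-17 + (-1 - 1*(-6)))) = 159*((2*(-3)*0)*(-17 + (-1 + 6))) = 159*(0*(-17 + 5)) = 159*(0*(-12)) = 159*0 = 0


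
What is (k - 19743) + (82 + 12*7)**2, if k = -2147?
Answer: 5666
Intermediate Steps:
(k - 19743) + (82 + 12*7)**2 = (-2147 - 19743) + (82 + 12*7)**2 = -21890 + (82 + 84)**2 = -21890 + 166**2 = -21890 + 27556 = 5666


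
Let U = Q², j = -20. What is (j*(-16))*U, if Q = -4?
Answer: 5120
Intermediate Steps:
U = 16 (U = (-4)² = 16)
(j*(-16))*U = -20*(-16)*16 = 320*16 = 5120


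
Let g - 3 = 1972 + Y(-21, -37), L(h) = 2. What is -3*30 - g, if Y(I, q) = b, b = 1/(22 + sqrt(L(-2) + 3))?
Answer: -989157/479 + sqrt(5)/479 ≈ -2065.0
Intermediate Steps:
b = 1/(22 + sqrt(5)) (b = 1/(22 + sqrt(2 + 3)) = 1/(22 + sqrt(5)) ≈ 0.041261)
Y(I, q) = 22/479 - sqrt(5)/479
g = 946047/479 - sqrt(5)/479 (g = 3 + (1972 + (22/479 - sqrt(5)/479)) = 3 + (944610/479 - sqrt(5)/479) = 946047/479 - sqrt(5)/479 ≈ 1975.0)
-3*30 - g = -3*30 - (946047/479 - sqrt(5)/479) = -90 + (-946047/479 + sqrt(5)/479) = -989157/479 + sqrt(5)/479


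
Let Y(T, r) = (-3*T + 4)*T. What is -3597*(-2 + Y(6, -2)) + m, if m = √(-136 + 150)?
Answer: 309342 + √14 ≈ 3.0935e+5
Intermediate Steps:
Y(T, r) = T*(4 - 3*T) (Y(T, r) = (4 - 3*T)*T = T*(4 - 3*T))
m = √14 ≈ 3.7417
-3597*(-2 + Y(6, -2)) + m = -3597*(-2 + 6*(4 - 3*6)) + √14 = -3597*(-2 + 6*(4 - 18)) + √14 = -3597*(-2 + 6*(-14)) + √14 = -3597*(-2 - 84) + √14 = -3597*(-86) + √14 = -327*(-946) + √14 = 309342 + √14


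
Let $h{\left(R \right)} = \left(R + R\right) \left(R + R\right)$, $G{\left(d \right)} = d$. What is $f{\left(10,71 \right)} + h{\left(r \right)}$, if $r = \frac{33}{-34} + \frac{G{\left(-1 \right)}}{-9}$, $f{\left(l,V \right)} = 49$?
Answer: $\frac{1216210}{23409} \approx 51.955$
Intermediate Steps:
$r = - \frac{263}{306}$ ($r = \frac{33}{-34} - \frac{1}{-9} = 33 \left(- \frac{1}{34}\right) - - \frac{1}{9} = - \frac{33}{34} + \frac{1}{9} = - \frac{263}{306} \approx -0.85948$)
$h{\left(R \right)} = 4 R^{2}$ ($h{\left(R \right)} = 2 R 2 R = 4 R^{2}$)
$f{\left(10,71 \right)} + h{\left(r \right)} = 49 + 4 \left(- \frac{263}{306}\right)^{2} = 49 + 4 \cdot \frac{69169}{93636} = 49 + \frac{69169}{23409} = \frac{1216210}{23409}$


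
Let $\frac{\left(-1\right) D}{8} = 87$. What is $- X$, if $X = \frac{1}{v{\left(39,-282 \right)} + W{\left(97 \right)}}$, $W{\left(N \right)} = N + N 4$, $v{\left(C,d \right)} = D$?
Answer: $\frac{1}{211} \approx 0.0047393$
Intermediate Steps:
$D = -696$ ($D = \left(-8\right) 87 = -696$)
$v{\left(C,d \right)} = -696$
$W{\left(N \right)} = 5 N$ ($W{\left(N \right)} = N + 4 N = 5 N$)
$X = - \frac{1}{211}$ ($X = \frac{1}{-696 + 5 \cdot 97} = \frac{1}{-696 + 485} = \frac{1}{-211} = - \frac{1}{211} \approx -0.0047393$)
$- X = \left(-1\right) \left(- \frac{1}{211}\right) = \frac{1}{211}$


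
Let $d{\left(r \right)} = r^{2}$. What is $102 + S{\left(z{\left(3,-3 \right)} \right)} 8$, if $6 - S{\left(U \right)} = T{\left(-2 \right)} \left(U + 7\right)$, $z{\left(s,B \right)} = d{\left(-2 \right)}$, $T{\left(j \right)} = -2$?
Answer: $326$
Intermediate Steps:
$z{\left(s,B \right)} = 4$ ($z{\left(s,B \right)} = \left(-2\right)^{2} = 4$)
$S{\left(U \right)} = 20 + 2 U$ ($S{\left(U \right)} = 6 - - 2 \left(U + 7\right) = 6 - - 2 \left(7 + U\right) = 6 - \left(-14 - 2 U\right) = 6 + \left(14 + 2 U\right) = 20 + 2 U$)
$102 + S{\left(z{\left(3,-3 \right)} \right)} 8 = 102 + \left(20 + 2 \cdot 4\right) 8 = 102 + \left(20 + 8\right) 8 = 102 + 28 \cdot 8 = 102 + 224 = 326$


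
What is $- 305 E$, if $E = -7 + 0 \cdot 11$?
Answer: $2135$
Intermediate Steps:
$E = -7$ ($E = -7 + 0 = -7$)
$- 305 E = \left(-305\right) \left(-7\right) = 2135$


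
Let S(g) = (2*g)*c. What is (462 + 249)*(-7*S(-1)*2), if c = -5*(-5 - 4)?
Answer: 895860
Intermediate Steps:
c = 45 (c = -5*(-9) = 45)
S(g) = 90*g (S(g) = (2*g)*45 = 90*g)
(462 + 249)*(-7*S(-1)*2) = (462 + 249)*(-630*(-1)*2) = 711*(-7*(-90)*2) = 711*(630*2) = 711*1260 = 895860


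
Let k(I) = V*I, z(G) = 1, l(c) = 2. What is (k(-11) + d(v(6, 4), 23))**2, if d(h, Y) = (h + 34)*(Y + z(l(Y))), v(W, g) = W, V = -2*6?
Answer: 1192464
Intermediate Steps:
V = -12
k(I) = -12*I
d(h, Y) = (1 + Y)*(34 + h) (d(h, Y) = (h + 34)*(Y + 1) = (34 + h)*(1 + Y) = (1 + Y)*(34 + h))
(k(-11) + d(v(6, 4), 23))**2 = (-12*(-11) + (34 + 6 + 34*23 + 23*6))**2 = (132 + (34 + 6 + 782 + 138))**2 = (132 + 960)**2 = 1092**2 = 1192464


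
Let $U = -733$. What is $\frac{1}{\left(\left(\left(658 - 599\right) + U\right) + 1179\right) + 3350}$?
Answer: $\frac{1}{3855} \approx 0.0002594$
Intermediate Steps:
$\frac{1}{\left(\left(\left(658 - 599\right) + U\right) + 1179\right) + 3350} = \frac{1}{\left(\left(\left(658 - 599\right) - 733\right) + 1179\right) + 3350} = \frac{1}{\left(\left(59 - 733\right) + 1179\right) + 3350} = \frac{1}{\left(-674 + 1179\right) + 3350} = \frac{1}{505 + 3350} = \frac{1}{3855}$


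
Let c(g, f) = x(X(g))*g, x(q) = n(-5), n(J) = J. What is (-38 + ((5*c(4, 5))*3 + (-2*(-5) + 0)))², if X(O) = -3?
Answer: 107584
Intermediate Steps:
x(q) = -5
c(g, f) = -5*g
(-38 + ((5*c(4, 5))*3 + (-2*(-5) + 0)))² = (-38 + ((5*(-5*4))*3 + (-2*(-5) + 0)))² = (-38 + ((5*(-20))*3 + (10 + 0)))² = (-38 + (-100*3 + 10))² = (-38 + (-300 + 10))² = (-38 - 290)² = (-328)² = 107584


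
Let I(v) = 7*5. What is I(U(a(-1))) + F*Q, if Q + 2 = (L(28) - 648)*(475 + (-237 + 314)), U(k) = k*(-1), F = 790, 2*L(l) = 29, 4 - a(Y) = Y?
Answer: -276258225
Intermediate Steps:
a(Y) = 4 - Y
L(l) = 29/2 (L(l) = (½)*29 = 29/2)
U(k) = -k
Q = -349694 (Q = -2 + (29/2 - 648)*(475 + (-237 + 314)) = -2 - 1267*(475 + 77)/2 = -2 - 1267/2*552 = -2 - 349692 = -349694)
I(v) = 35
I(U(a(-1))) + F*Q = 35 + 790*(-349694) = 35 - 276258260 = -276258225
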